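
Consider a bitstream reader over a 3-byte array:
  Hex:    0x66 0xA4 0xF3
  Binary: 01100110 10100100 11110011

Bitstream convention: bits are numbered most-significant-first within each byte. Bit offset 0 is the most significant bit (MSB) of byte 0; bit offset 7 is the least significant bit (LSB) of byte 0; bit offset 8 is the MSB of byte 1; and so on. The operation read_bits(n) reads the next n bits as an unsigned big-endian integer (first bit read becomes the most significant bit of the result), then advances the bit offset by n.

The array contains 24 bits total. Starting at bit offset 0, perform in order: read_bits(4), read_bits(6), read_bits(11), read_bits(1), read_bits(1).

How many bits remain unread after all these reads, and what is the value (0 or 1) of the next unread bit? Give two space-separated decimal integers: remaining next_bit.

Answer: 1 1

Derivation:
Read 1: bits[0:4] width=4 -> value=6 (bin 0110); offset now 4 = byte 0 bit 4; 20 bits remain
Read 2: bits[4:10] width=6 -> value=26 (bin 011010); offset now 10 = byte 1 bit 2; 14 bits remain
Read 3: bits[10:21] width=11 -> value=1182 (bin 10010011110); offset now 21 = byte 2 bit 5; 3 bits remain
Read 4: bits[21:22] width=1 -> value=0 (bin 0); offset now 22 = byte 2 bit 6; 2 bits remain
Read 5: bits[22:23] width=1 -> value=1 (bin 1); offset now 23 = byte 2 bit 7; 1 bits remain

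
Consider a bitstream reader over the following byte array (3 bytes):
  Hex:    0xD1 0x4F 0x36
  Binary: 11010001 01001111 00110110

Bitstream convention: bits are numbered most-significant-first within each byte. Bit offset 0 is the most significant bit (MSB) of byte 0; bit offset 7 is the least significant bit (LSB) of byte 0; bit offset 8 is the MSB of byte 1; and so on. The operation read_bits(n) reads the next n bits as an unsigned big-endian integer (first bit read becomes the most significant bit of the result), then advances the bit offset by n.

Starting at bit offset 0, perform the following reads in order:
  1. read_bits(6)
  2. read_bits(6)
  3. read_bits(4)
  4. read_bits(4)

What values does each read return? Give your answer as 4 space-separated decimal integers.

Answer: 52 20 15 3

Derivation:
Read 1: bits[0:6] width=6 -> value=52 (bin 110100); offset now 6 = byte 0 bit 6; 18 bits remain
Read 2: bits[6:12] width=6 -> value=20 (bin 010100); offset now 12 = byte 1 bit 4; 12 bits remain
Read 3: bits[12:16] width=4 -> value=15 (bin 1111); offset now 16 = byte 2 bit 0; 8 bits remain
Read 4: bits[16:20] width=4 -> value=3 (bin 0011); offset now 20 = byte 2 bit 4; 4 bits remain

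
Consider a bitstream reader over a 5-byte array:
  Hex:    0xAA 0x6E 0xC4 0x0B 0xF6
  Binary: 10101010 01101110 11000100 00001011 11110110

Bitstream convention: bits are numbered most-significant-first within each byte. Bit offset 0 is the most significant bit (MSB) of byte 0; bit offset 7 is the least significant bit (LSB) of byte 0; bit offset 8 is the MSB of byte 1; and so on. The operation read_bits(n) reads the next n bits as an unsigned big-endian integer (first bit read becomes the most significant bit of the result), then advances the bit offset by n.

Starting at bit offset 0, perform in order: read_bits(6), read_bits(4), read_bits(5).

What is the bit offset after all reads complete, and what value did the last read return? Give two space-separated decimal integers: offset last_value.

Answer: 15 23

Derivation:
Read 1: bits[0:6] width=6 -> value=42 (bin 101010); offset now 6 = byte 0 bit 6; 34 bits remain
Read 2: bits[6:10] width=4 -> value=9 (bin 1001); offset now 10 = byte 1 bit 2; 30 bits remain
Read 3: bits[10:15] width=5 -> value=23 (bin 10111); offset now 15 = byte 1 bit 7; 25 bits remain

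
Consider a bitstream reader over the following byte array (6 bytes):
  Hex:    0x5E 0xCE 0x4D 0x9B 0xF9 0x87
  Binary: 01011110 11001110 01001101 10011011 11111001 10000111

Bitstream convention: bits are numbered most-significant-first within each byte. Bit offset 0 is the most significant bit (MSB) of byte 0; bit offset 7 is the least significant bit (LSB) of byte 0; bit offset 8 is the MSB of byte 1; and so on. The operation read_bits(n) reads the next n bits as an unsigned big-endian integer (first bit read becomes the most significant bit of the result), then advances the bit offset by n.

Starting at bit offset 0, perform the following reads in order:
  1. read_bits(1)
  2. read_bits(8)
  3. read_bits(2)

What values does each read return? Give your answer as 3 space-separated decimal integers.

Read 1: bits[0:1] width=1 -> value=0 (bin 0); offset now 1 = byte 0 bit 1; 47 bits remain
Read 2: bits[1:9] width=8 -> value=189 (bin 10111101); offset now 9 = byte 1 bit 1; 39 bits remain
Read 3: bits[9:11] width=2 -> value=2 (bin 10); offset now 11 = byte 1 bit 3; 37 bits remain

Answer: 0 189 2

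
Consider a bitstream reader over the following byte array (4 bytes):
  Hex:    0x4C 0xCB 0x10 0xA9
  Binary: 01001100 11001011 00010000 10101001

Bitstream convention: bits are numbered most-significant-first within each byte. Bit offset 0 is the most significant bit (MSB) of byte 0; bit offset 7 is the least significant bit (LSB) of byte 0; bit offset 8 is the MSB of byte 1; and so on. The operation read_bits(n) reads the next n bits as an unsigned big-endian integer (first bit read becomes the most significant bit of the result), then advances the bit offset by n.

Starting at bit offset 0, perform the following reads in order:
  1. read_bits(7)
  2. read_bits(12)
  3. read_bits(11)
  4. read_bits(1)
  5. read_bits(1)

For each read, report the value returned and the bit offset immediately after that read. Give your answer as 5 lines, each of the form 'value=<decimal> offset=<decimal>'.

Read 1: bits[0:7] width=7 -> value=38 (bin 0100110); offset now 7 = byte 0 bit 7; 25 bits remain
Read 2: bits[7:19] width=12 -> value=1624 (bin 011001011000); offset now 19 = byte 2 bit 3; 13 bits remain
Read 3: bits[19:30] width=11 -> value=1066 (bin 10000101010); offset now 30 = byte 3 bit 6; 2 bits remain
Read 4: bits[30:31] width=1 -> value=0 (bin 0); offset now 31 = byte 3 bit 7; 1 bits remain
Read 5: bits[31:32] width=1 -> value=1 (bin 1); offset now 32 = byte 4 bit 0; 0 bits remain

Answer: value=38 offset=7
value=1624 offset=19
value=1066 offset=30
value=0 offset=31
value=1 offset=32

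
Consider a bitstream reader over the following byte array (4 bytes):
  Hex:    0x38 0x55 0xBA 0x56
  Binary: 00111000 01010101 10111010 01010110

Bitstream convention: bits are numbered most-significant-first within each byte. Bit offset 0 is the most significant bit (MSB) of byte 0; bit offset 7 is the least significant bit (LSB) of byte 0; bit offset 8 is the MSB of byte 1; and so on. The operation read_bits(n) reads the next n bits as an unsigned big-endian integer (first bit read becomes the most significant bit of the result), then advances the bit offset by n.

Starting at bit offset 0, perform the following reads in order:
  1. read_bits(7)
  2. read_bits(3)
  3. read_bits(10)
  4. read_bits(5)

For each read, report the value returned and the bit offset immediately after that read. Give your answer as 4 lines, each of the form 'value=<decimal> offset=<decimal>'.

Read 1: bits[0:7] width=7 -> value=28 (bin 0011100); offset now 7 = byte 0 bit 7; 25 bits remain
Read 2: bits[7:10] width=3 -> value=1 (bin 001); offset now 10 = byte 1 bit 2; 22 bits remain
Read 3: bits[10:20] width=10 -> value=347 (bin 0101011011); offset now 20 = byte 2 bit 4; 12 bits remain
Read 4: bits[20:25] width=5 -> value=20 (bin 10100); offset now 25 = byte 3 bit 1; 7 bits remain

Answer: value=28 offset=7
value=1 offset=10
value=347 offset=20
value=20 offset=25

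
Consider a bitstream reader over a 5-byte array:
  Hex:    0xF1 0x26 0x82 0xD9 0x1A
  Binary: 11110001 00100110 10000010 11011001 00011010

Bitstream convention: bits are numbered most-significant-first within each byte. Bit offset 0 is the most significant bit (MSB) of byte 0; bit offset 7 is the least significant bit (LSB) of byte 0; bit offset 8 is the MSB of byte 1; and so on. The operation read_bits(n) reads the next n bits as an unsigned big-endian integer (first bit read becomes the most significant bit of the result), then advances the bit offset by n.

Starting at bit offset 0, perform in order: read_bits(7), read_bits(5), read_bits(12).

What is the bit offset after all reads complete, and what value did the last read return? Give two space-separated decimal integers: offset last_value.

Answer: 24 1666

Derivation:
Read 1: bits[0:7] width=7 -> value=120 (bin 1111000); offset now 7 = byte 0 bit 7; 33 bits remain
Read 2: bits[7:12] width=5 -> value=18 (bin 10010); offset now 12 = byte 1 bit 4; 28 bits remain
Read 3: bits[12:24] width=12 -> value=1666 (bin 011010000010); offset now 24 = byte 3 bit 0; 16 bits remain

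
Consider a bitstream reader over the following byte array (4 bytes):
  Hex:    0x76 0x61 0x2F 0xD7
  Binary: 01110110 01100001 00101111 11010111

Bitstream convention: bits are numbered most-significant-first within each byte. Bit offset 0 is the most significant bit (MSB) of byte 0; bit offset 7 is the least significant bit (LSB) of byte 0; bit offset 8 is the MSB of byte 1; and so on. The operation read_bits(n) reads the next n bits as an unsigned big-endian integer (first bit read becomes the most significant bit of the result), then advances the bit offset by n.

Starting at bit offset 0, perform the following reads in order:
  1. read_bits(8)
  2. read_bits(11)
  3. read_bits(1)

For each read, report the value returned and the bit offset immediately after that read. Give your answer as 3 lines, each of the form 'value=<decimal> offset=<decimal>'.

Answer: value=118 offset=8
value=777 offset=19
value=0 offset=20

Derivation:
Read 1: bits[0:8] width=8 -> value=118 (bin 01110110); offset now 8 = byte 1 bit 0; 24 bits remain
Read 2: bits[8:19] width=11 -> value=777 (bin 01100001001); offset now 19 = byte 2 bit 3; 13 bits remain
Read 3: bits[19:20] width=1 -> value=0 (bin 0); offset now 20 = byte 2 bit 4; 12 bits remain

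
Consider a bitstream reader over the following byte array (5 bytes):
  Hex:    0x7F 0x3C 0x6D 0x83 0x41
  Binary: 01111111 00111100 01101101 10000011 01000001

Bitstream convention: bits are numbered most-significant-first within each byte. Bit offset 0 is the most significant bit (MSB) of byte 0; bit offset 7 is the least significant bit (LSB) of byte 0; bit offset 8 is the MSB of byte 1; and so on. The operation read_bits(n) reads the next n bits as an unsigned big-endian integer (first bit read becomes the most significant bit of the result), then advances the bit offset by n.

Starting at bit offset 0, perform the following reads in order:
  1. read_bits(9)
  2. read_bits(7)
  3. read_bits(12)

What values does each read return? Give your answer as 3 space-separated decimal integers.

Read 1: bits[0:9] width=9 -> value=254 (bin 011111110); offset now 9 = byte 1 bit 1; 31 bits remain
Read 2: bits[9:16] width=7 -> value=60 (bin 0111100); offset now 16 = byte 2 bit 0; 24 bits remain
Read 3: bits[16:28] width=12 -> value=1752 (bin 011011011000); offset now 28 = byte 3 bit 4; 12 bits remain

Answer: 254 60 1752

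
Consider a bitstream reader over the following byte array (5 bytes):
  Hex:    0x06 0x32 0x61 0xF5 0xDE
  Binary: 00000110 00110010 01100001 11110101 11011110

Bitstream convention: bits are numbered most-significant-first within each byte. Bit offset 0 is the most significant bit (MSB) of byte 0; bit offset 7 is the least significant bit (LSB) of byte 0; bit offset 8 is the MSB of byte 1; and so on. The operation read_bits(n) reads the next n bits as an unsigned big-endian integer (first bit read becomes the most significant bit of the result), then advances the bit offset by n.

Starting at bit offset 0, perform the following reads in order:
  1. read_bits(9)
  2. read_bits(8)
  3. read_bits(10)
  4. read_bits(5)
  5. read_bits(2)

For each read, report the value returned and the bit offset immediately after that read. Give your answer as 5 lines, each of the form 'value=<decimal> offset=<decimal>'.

Read 1: bits[0:9] width=9 -> value=12 (bin 000001100); offset now 9 = byte 1 bit 1; 31 bits remain
Read 2: bits[9:17] width=8 -> value=100 (bin 01100100); offset now 17 = byte 2 bit 1; 23 bits remain
Read 3: bits[17:27] width=10 -> value=783 (bin 1100001111); offset now 27 = byte 3 bit 3; 13 bits remain
Read 4: bits[27:32] width=5 -> value=21 (bin 10101); offset now 32 = byte 4 bit 0; 8 bits remain
Read 5: bits[32:34] width=2 -> value=3 (bin 11); offset now 34 = byte 4 bit 2; 6 bits remain

Answer: value=12 offset=9
value=100 offset=17
value=783 offset=27
value=21 offset=32
value=3 offset=34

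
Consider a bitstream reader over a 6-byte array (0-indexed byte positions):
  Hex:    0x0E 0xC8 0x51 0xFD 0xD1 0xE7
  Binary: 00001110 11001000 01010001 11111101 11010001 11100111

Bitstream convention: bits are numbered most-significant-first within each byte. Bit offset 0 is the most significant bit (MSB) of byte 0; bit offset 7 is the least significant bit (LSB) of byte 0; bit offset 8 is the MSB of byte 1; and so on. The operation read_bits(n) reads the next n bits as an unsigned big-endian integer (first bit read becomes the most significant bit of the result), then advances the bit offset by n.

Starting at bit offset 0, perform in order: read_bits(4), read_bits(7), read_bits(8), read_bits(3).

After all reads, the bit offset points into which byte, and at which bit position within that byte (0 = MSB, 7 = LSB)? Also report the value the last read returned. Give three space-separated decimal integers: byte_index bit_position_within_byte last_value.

Answer: 2 6 4

Derivation:
Read 1: bits[0:4] width=4 -> value=0 (bin 0000); offset now 4 = byte 0 bit 4; 44 bits remain
Read 2: bits[4:11] width=7 -> value=118 (bin 1110110); offset now 11 = byte 1 bit 3; 37 bits remain
Read 3: bits[11:19] width=8 -> value=66 (bin 01000010); offset now 19 = byte 2 bit 3; 29 bits remain
Read 4: bits[19:22] width=3 -> value=4 (bin 100); offset now 22 = byte 2 bit 6; 26 bits remain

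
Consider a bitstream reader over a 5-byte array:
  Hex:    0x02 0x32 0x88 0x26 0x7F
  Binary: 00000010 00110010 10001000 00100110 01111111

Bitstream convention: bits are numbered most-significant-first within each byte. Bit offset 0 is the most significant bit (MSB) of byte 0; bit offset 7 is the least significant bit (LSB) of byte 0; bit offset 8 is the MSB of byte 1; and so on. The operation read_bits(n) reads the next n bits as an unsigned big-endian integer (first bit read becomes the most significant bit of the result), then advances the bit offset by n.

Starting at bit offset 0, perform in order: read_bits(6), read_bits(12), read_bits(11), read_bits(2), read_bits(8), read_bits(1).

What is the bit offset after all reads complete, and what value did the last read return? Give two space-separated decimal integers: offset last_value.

Answer: 40 1

Derivation:
Read 1: bits[0:6] width=6 -> value=0 (bin 000000); offset now 6 = byte 0 bit 6; 34 bits remain
Read 2: bits[6:18] width=12 -> value=2250 (bin 100011001010); offset now 18 = byte 2 bit 2; 22 bits remain
Read 3: bits[18:29] width=11 -> value=260 (bin 00100000100); offset now 29 = byte 3 bit 5; 11 bits remain
Read 4: bits[29:31] width=2 -> value=3 (bin 11); offset now 31 = byte 3 bit 7; 9 bits remain
Read 5: bits[31:39] width=8 -> value=63 (bin 00111111); offset now 39 = byte 4 bit 7; 1 bits remain
Read 6: bits[39:40] width=1 -> value=1 (bin 1); offset now 40 = byte 5 bit 0; 0 bits remain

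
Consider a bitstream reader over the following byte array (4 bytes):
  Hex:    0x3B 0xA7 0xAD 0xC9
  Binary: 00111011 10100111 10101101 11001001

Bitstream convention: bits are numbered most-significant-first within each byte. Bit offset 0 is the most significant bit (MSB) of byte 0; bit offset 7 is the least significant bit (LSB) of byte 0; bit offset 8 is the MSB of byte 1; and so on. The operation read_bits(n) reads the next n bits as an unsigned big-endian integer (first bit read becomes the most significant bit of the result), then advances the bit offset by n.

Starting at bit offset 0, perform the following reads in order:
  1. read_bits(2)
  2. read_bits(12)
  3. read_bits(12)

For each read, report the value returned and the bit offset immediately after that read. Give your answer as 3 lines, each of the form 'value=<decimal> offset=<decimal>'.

Read 1: bits[0:2] width=2 -> value=0 (bin 00); offset now 2 = byte 0 bit 2; 30 bits remain
Read 2: bits[2:14] width=12 -> value=3817 (bin 111011101001); offset now 14 = byte 1 bit 6; 18 bits remain
Read 3: bits[14:26] width=12 -> value=3767 (bin 111010110111); offset now 26 = byte 3 bit 2; 6 bits remain

Answer: value=0 offset=2
value=3817 offset=14
value=3767 offset=26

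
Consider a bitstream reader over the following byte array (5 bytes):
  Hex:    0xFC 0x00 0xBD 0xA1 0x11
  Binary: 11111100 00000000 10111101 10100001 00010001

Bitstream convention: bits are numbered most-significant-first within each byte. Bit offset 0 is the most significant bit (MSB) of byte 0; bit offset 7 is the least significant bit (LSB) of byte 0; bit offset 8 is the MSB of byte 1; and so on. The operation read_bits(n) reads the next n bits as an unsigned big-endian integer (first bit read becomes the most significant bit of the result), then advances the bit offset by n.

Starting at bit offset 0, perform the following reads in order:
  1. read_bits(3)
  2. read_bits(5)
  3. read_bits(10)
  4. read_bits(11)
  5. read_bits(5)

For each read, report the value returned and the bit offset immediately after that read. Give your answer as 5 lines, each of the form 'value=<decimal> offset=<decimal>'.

Answer: value=7 offset=3
value=28 offset=8
value=2 offset=18
value=1972 offset=29
value=4 offset=34

Derivation:
Read 1: bits[0:3] width=3 -> value=7 (bin 111); offset now 3 = byte 0 bit 3; 37 bits remain
Read 2: bits[3:8] width=5 -> value=28 (bin 11100); offset now 8 = byte 1 bit 0; 32 bits remain
Read 3: bits[8:18] width=10 -> value=2 (bin 0000000010); offset now 18 = byte 2 bit 2; 22 bits remain
Read 4: bits[18:29] width=11 -> value=1972 (bin 11110110100); offset now 29 = byte 3 bit 5; 11 bits remain
Read 5: bits[29:34] width=5 -> value=4 (bin 00100); offset now 34 = byte 4 bit 2; 6 bits remain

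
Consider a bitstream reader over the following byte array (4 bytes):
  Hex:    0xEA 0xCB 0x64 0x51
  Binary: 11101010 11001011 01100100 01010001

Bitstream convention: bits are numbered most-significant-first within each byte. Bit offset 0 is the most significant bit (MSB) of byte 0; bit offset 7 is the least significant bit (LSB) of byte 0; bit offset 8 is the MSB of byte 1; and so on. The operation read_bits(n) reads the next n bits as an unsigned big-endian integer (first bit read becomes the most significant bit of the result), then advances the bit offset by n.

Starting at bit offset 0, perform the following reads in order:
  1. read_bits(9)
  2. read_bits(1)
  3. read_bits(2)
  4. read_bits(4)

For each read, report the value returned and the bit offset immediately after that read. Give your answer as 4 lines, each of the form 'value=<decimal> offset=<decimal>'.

Read 1: bits[0:9] width=9 -> value=469 (bin 111010101); offset now 9 = byte 1 bit 1; 23 bits remain
Read 2: bits[9:10] width=1 -> value=1 (bin 1); offset now 10 = byte 1 bit 2; 22 bits remain
Read 3: bits[10:12] width=2 -> value=0 (bin 00); offset now 12 = byte 1 bit 4; 20 bits remain
Read 4: bits[12:16] width=4 -> value=11 (bin 1011); offset now 16 = byte 2 bit 0; 16 bits remain

Answer: value=469 offset=9
value=1 offset=10
value=0 offset=12
value=11 offset=16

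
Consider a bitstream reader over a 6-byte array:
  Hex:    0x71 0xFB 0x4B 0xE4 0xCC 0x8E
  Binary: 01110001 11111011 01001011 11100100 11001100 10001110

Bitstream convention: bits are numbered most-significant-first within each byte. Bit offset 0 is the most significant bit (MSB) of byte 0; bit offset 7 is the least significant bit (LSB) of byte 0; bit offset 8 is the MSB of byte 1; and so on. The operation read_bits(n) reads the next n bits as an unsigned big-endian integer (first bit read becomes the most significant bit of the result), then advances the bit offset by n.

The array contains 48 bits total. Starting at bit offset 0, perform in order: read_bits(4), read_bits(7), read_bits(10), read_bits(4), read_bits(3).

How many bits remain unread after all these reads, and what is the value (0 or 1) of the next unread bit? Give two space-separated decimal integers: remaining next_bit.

Answer: 20 0

Derivation:
Read 1: bits[0:4] width=4 -> value=7 (bin 0111); offset now 4 = byte 0 bit 4; 44 bits remain
Read 2: bits[4:11] width=7 -> value=15 (bin 0001111); offset now 11 = byte 1 bit 3; 37 bits remain
Read 3: bits[11:21] width=10 -> value=873 (bin 1101101001); offset now 21 = byte 2 bit 5; 27 bits remain
Read 4: bits[21:25] width=4 -> value=7 (bin 0111); offset now 25 = byte 3 bit 1; 23 bits remain
Read 5: bits[25:28] width=3 -> value=6 (bin 110); offset now 28 = byte 3 bit 4; 20 bits remain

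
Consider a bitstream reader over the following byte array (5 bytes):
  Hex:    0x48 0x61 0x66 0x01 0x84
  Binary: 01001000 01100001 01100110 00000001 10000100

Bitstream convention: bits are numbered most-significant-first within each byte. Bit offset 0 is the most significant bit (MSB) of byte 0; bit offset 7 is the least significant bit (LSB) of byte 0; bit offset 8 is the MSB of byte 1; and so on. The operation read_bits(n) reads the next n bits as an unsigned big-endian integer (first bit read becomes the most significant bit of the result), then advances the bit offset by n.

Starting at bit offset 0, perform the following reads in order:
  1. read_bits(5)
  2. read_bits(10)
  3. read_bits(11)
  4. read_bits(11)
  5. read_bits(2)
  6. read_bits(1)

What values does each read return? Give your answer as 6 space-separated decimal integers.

Read 1: bits[0:5] width=5 -> value=9 (bin 01001); offset now 5 = byte 0 bit 5; 35 bits remain
Read 2: bits[5:15] width=10 -> value=48 (bin 0000110000); offset now 15 = byte 1 bit 7; 25 bits remain
Read 3: bits[15:26] width=11 -> value=1432 (bin 10110011000); offset now 26 = byte 3 bit 2; 14 bits remain
Read 4: bits[26:37] width=11 -> value=48 (bin 00000110000); offset now 37 = byte 4 bit 5; 3 bits remain
Read 5: bits[37:39] width=2 -> value=2 (bin 10); offset now 39 = byte 4 bit 7; 1 bits remain
Read 6: bits[39:40] width=1 -> value=0 (bin 0); offset now 40 = byte 5 bit 0; 0 bits remain

Answer: 9 48 1432 48 2 0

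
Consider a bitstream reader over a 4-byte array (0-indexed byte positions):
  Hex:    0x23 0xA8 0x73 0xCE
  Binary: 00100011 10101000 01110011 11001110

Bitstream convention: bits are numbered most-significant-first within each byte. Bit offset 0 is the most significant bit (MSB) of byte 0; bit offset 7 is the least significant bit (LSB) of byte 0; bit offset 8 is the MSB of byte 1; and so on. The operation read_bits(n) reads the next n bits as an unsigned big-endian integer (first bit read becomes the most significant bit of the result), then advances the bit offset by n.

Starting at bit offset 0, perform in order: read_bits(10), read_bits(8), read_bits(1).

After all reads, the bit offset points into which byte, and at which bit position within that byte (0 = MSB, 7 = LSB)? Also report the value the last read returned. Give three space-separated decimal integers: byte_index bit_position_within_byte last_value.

Answer: 2 3 1

Derivation:
Read 1: bits[0:10] width=10 -> value=142 (bin 0010001110); offset now 10 = byte 1 bit 2; 22 bits remain
Read 2: bits[10:18] width=8 -> value=161 (bin 10100001); offset now 18 = byte 2 bit 2; 14 bits remain
Read 3: bits[18:19] width=1 -> value=1 (bin 1); offset now 19 = byte 2 bit 3; 13 bits remain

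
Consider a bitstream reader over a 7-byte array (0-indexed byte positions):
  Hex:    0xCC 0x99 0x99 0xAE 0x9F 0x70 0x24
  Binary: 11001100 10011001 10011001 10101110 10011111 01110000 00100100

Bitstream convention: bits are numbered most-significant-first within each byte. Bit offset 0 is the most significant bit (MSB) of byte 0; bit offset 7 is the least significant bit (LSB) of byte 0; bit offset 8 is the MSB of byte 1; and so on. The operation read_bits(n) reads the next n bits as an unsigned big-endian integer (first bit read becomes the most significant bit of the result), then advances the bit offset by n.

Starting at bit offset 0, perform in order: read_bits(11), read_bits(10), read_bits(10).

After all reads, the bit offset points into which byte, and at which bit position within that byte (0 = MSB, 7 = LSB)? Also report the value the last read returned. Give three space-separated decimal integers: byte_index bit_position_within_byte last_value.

Read 1: bits[0:11] width=11 -> value=1636 (bin 11001100100); offset now 11 = byte 1 bit 3; 45 bits remain
Read 2: bits[11:21] width=10 -> value=819 (bin 1100110011); offset now 21 = byte 2 bit 5; 35 bits remain
Read 3: bits[21:31] width=10 -> value=215 (bin 0011010111); offset now 31 = byte 3 bit 7; 25 bits remain

Answer: 3 7 215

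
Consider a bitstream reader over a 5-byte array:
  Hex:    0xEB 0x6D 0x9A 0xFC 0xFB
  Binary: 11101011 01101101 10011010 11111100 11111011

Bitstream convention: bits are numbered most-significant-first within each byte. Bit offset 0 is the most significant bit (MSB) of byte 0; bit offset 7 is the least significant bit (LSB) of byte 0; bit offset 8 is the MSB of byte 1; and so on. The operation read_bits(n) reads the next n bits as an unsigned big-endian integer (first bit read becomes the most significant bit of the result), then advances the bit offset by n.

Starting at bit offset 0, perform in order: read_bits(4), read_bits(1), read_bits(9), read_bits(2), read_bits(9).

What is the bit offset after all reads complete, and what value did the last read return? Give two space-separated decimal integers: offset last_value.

Answer: 25 309

Derivation:
Read 1: bits[0:4] width=4 -> value=14 (bin 1110); offset now 4 = byte 0 bit 4; 36 bits remain
Read 2: bits[4:5] width=1 -> value=1 (bin 1); offset now 5 = byte 0 bit 5; 35 bits remain
Read 3: bits[5:14] width=9 -> value=219 (bin 011011011); offset now 14 = byte 1 bit 6; 26 bits remain
Read 4: bits[14:16] width=2 -> value=1 (bin 01); offset now 16 = byte 2 bit 0; 24 bits remain
Read 5: bits[16:25] width=9 -> value=309 (bin 100110101); offset now 25 = byte 3 bit 1; 15 bits remain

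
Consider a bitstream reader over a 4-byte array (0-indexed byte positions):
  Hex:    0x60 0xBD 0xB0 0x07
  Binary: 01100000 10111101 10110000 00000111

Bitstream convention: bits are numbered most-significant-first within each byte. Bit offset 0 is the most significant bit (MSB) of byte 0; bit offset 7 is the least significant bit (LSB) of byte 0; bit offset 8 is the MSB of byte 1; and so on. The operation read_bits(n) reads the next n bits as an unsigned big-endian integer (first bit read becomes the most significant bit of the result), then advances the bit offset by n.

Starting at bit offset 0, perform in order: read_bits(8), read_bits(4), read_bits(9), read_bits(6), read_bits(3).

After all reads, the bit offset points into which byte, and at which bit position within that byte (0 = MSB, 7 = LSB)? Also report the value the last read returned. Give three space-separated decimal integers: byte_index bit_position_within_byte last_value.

Read 1: bits[0:8] width=8 -> value=96 (bin 01100000); offset now 8 = byte 1 bit 0; 24 bits remain
Read 2: bits[8:12] width=4 -> value=11 (bin 1011); offset now 12 = byte 1 bit 4; 20 bits remain
Read 3: bits[12:21] width=9 -> value=438 (bin 110110110); offset now 21 = byte 2 bit 5; 11 bits remain
Read 4: bits[21:27] width=6 -> value=0 (bin 000000); offset now 27 = byte 3 bit 3; 5 bits remain
Read 5: bits[27:30] width=3 -> value=1 (bin 001); offset now 30 = byte 3 bit 6; 2 bits remain

Answer: 3 6 1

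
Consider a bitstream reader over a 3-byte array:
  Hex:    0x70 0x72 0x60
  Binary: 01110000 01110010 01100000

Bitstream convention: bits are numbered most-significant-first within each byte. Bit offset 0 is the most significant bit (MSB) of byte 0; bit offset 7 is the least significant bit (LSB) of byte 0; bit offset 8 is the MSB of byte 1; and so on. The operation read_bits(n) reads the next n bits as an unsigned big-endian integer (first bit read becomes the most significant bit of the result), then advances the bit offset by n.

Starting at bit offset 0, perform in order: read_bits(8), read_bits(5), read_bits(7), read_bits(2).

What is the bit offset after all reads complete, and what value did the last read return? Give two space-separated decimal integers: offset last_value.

Answer: 22 0

Derivation:
Read 1: bits[0:8] width=8 -> value=112 (bin 01110000); offset now 8 = byte 1 bit 0; 16 bits remain
Read 2: bits[8:13] width=5 -> value=14 (bin 01110); offset now 13 = byte 1 bit 5; 11 bits remain
Read 3: bits[13:20] width=7 -> value=38 (bin 0100110); offset now 20 = byte 2 bit 4; 4 bits remain
Read 4: bits[20:22] width=2 -> value=0 (bin 00); offset now 22 = byte 2 bit 6; 2 bits remain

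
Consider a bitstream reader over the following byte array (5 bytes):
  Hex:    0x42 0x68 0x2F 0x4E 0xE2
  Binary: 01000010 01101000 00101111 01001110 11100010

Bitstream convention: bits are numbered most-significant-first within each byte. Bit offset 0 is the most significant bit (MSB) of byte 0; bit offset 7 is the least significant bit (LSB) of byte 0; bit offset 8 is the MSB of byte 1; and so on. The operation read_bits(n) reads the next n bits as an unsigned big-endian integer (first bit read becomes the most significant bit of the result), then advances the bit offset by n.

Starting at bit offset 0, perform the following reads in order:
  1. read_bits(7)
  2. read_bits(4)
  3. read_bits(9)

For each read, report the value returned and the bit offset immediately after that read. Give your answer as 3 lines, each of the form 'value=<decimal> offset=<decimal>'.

Read 1: bits[0:7] width=7 -> value=33 (bin 0100001); offset now 7 = byte 0 bit 7; 33 bits remain
Read 2: bits[7:11] width=4 -> value=3 (bin 0011); offset now 11 = byte 1 bit 3; 29 bits remain
Read 3: bits[11:20] width=9 -> value=130 (bin 010000010); offset now 20 = byte 2 bit 4; 20 bits remain

Answer: value=33 offset=7
value=3 offset=11
value=130 offset=20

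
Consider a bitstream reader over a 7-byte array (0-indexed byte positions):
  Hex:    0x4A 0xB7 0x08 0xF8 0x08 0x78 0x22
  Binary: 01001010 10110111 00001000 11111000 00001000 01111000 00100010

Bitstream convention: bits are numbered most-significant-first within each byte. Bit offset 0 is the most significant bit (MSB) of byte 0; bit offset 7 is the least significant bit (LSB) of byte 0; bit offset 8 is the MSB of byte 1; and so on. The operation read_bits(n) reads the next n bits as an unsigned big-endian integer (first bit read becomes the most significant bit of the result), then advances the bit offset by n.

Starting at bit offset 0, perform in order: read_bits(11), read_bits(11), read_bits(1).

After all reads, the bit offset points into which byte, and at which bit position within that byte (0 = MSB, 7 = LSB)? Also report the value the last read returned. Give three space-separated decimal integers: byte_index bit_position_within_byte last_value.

Answer: 2 7 0

Derivation:
Read 1: bits[0:11] width=11 -> value=597 (bin 01001010101); offset now 11 = byte 1 bit 3; 45 bits remain
Read 2: bits[11:22] width=11 -> value=1474 (bin 10111000010); offset now 22 = byte 2 bit 6; 34 bits remain
Read 3: bits[22:23] width=1 -> value=0 (bin 0); offset now 23 = byte 2 bit 7; 33 bits remain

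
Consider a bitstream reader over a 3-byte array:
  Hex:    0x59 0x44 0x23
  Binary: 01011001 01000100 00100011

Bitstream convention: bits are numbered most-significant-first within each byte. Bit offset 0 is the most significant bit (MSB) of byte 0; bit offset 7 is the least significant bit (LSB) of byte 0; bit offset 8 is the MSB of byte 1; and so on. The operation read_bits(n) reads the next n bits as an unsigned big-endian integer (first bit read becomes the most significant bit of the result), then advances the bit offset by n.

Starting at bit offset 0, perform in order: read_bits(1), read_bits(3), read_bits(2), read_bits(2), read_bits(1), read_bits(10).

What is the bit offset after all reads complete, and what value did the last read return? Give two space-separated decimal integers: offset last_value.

Read 1: bits[0:1] width=1 -> value=0 (bin 0); offset now 1 = byte 0 bit 1; 23 bits remain
Read 2: bits[1:4] width=3 -> value=5 (bin 101); offset now 4 = byte 0 bit 4; 20 bits remain
Read 3: bits[4:6] width=2 -> value=2 (bin 10); offset now 6 = byte 0 bit 6; 18 bits remain
Read 4: bits[6:8] width=2 -> value=1 (bin 01); offset now 8 = byte 1 bit 0; 16 bits remain
Read 5: bits[8:9] width=1 -> value=0 (bin 0); offset now 9 = byte 1 bit 1; 15 bits remain
Read 6: bits[9:19] width=10 -> value=545 (bin 1000100001); offset now 19 = byte 2 bit 3; 5 bits remain

Answer: 19 545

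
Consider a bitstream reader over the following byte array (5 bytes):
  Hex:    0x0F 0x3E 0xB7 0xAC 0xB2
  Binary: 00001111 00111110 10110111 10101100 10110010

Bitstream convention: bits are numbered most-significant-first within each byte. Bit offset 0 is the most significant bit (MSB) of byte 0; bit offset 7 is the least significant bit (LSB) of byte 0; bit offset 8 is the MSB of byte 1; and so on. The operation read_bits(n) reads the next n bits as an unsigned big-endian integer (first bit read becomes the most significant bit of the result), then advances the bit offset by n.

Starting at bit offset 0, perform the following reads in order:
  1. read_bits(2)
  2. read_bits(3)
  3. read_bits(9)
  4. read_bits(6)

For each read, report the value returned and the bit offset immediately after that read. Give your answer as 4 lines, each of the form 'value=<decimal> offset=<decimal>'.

Answer: value=0 offset=2
value=1 offset=5
value=463 offset=14
value=43 offset=20

Derivation:
Read 1: bits[0:2] width=2 -> value=0 (bin 00); offset now 2 = byte 0 bit 2; 38 bits remain
Read 2: bits[2:5] width=3 -> value=1 (bin 001); offset now 5 = byte 0 bit 5; 35 bits remain
Read 3: bits[5:14] width=9 -> value=463 (bin 111001111); offset now 14 = byte 1 bit 6; 26 bits remain
Read 4: bits[14:20] width=6 -> value=43 (bin 101011); offset now 20 = byte 2 bit 4; 20 bits remain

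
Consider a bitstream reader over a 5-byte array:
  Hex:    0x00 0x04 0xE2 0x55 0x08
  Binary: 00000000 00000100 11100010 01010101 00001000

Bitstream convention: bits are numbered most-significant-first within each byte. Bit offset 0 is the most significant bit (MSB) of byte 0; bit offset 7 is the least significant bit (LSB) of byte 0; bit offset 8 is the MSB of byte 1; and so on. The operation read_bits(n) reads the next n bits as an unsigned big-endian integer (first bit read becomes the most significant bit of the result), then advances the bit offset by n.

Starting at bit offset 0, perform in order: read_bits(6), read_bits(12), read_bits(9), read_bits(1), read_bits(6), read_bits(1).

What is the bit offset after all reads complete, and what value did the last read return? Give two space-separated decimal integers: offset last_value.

Answer: 35 0

Derivation:
Read 1: bits[0:6] width=6 -> value=0 (bin 000000); offset now 6 = byte 0 bit 6; 34 bits remain
Read 2: bits[6:18] width=12 -> value=19 (bin 000000010011); offset now 18 = byte 2 bit 2; 22 bits remain
Read 3: bits[18:27] width=9 -> value=274 (bin 100010010); offset now 27 = byte 3 bit 3; 13 bits remain
Read 4: bits[27:28] width=1 -> value=1 (bin 1); offset now 28 = byte 3 bit 4; 12 bits remain
Read 5: bits[28:34] width=6 -> value=20 (bin 010100); offset now 34 = byte 4 bit 2; 6 bits remain
Read 6: bits[34:35] width=1 -> value=0 (bin 0); offset now 35 = byte 4 bit 3; 5 bits remain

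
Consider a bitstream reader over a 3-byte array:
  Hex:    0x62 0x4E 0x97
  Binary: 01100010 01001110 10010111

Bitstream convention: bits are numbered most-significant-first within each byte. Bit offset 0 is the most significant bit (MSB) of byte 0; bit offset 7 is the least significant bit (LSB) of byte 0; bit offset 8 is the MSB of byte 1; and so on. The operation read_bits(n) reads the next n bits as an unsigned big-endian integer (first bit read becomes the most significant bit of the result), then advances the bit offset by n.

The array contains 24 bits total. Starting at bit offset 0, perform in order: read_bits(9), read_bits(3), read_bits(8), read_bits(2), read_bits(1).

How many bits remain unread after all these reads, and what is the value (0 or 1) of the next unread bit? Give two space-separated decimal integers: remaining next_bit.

Read 1: bits[0:9] width=9 -> value=196 (bin 011000100); offset now 9 = byte 1 bit 1; 15 bits remain
Read 2: bits[9:12] width=3 -> value=4 (bin 100); offset now 12 = byte 1 bit 4; 12 bits remain
Read 3: bits[12:20] width=8 -> value=233 (bin 11101001); offset now 20 = byte 2 bit 4; 4 bits remain
Read 4: bits[20:22] width=2 -> value=1 (bin 01); offset now 22 = byte 2 bit 6; 2 bits remain
Read 5: bits[22:23] width=1 -> value=1 (bin 1); offset now 23 = byte 2 bit 7; 1 bits remain

Answer: 1 1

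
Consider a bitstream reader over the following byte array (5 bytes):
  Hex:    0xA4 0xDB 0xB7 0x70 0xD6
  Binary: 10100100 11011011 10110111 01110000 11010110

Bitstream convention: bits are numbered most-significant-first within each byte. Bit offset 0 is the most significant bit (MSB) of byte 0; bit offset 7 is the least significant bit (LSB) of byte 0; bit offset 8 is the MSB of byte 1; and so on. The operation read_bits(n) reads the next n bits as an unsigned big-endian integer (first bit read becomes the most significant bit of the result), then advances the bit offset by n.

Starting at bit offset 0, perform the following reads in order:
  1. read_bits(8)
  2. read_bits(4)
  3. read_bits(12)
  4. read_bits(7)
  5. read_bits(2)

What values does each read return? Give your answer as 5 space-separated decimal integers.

Answer: 164 13 2999 56 1

Derivation:
Read 1: bits[0:8] width=8 -> value=164 (bin 10100100); offset now 8 = byte 1 bit 0; 32 bits remain
Read 2: bits[8:12] width=4 -> value=13 (bin 1101); offset now 12 = byte 1 bit 4; 28 bits remain
Read 3: bits[12:24] width=12 -> value=2999 (bin 101110110111); offset now 24 = byte 3 bit 0; 16 bits remain
Read 4: bits[24:31] width=7 -> value=56 (bin 0111000); offset now 31 = byte 3 bit 7; 9 bits remain
Read 5: bits[31:33] width=2 -> value=1 (bin 01); offset now 33 = byte 4 bit 1; 7 bits remain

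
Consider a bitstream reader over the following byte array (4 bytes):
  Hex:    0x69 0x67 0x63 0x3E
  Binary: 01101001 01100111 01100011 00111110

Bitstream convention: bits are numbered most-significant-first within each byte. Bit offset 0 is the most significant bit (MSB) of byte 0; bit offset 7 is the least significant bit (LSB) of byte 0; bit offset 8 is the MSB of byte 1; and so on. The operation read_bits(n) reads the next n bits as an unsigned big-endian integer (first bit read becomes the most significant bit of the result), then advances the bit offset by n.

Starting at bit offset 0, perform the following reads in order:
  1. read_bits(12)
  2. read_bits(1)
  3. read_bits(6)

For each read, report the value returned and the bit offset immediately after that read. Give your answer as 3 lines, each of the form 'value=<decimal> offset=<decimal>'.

Read 1: bits[0:12] width=12 -> value=1686 (bin 011010010110); offset now 12 = byte 1 bit 4; 20 bits remain
Read 2: bits[12:13] width=1 -> value=0 (bin 0); offset now 13 = byte 1 bit 5; 19 bits remain
Read 3: bits[13:19] width=6 -> value=59 (bin 111011); offset now 19 = byte 2 bit 3; 13 bits remain

Answer: value=1686 offset=12
value=0 offset=13
value=59 offset=19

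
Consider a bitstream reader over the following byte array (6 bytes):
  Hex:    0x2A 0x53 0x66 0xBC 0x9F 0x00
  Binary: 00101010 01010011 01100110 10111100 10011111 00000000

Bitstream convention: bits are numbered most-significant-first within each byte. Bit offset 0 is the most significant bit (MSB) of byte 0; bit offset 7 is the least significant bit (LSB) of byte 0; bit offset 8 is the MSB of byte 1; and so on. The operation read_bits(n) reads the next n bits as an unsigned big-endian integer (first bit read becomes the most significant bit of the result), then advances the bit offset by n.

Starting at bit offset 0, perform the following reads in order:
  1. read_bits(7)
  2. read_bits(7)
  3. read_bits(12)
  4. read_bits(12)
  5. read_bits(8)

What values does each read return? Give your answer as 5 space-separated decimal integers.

Answer: 21 20 3482 3879 192

Derivation:
Read 1: bits[0:7] width=7 -> value=21 (bin 0010101); offset now 7 = byte 0 bit 7; 41 bits remain
Read 2: bits[7:14] width=7 -> value=20 (bin 0010100); offset now 14 = byte 1 bit 6; 34 bits remain
Read 3: bits[14:26] width=12 -> value=3482 (bin 110110011010); offset now 26 = byte 3 bit 2; 22 bits remain
Read 4: bits[26:38] width=12 -> value=3879 (bin 111100100111); offset now 38 = byte 4 bit 6; 10 bits remain
Read 5: bits[38:46] width=8 -> value=192 (bin 11000000); offset now 46 = byte 5 bit 6; 2 bits remain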